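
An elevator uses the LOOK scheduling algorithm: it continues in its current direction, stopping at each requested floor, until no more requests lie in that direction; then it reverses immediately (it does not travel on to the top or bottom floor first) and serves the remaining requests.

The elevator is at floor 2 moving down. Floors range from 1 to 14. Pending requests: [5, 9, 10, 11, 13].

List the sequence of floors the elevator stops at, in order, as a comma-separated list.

Current: 2, moving DOWN
Serve below first (descending): []
Then reverse, serve above (ascending): [5, 9, 10, 11, 13]

Answer: 5, 9, 10, 11, 13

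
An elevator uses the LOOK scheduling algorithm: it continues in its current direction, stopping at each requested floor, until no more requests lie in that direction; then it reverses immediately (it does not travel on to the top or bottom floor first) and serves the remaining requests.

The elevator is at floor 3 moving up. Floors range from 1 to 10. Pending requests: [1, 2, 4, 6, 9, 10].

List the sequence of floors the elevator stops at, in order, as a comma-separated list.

Current: 3, moving UP
Serve above first (ascending): [4, 6, 9, 10]
Then reverse, serve below (descending): [2, 1]

Answer: 4, 6, 9, 10, 2, 1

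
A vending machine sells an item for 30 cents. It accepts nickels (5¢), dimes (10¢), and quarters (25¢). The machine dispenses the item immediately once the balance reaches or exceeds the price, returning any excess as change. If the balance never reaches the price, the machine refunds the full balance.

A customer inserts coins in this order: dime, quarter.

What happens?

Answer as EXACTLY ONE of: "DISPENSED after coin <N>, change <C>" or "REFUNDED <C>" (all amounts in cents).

Price: 30¢
Coin 1 (dime, 10¢): balance = 10¢
Coin 2 (quarter, 25¢): balance = 35¢
  → balance >= price → DISPENSE, change = 35 - 30 = 5¢

Answer: DISPENSED after coin 2, change 5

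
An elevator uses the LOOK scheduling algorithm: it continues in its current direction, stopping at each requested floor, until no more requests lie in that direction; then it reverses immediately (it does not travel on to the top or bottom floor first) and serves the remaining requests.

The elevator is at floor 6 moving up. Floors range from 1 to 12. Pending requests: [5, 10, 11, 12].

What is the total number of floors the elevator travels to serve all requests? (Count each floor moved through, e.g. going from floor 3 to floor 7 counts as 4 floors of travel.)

Answer: 13

Derivation:
Start at floor 6 moving up, LOOK stop order: [10, 11, 12, 5]
  6 → 10: |10-6| = 4, total = 4
  10 → 11: |11-10| = 1, total = 5
  11 → 12: |12-11| = 1, total = 6
  12 → 5: |5-12| = 7, total = 13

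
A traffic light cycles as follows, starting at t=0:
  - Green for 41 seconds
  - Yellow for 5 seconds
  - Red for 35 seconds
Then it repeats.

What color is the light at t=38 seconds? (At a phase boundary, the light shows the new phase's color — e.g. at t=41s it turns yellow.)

Cycle length = 41 + 5 + 35 = 81s
t = 38, phase_t = 38 mod 81 = 38
38 < 41 (green end) → GREEN

Answer: green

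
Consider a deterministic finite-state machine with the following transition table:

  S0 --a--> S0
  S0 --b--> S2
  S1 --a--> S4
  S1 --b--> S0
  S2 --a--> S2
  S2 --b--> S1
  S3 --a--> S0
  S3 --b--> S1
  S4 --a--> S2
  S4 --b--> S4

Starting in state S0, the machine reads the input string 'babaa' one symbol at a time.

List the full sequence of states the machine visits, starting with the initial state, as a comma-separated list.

Answer: S0, S2, S2, S1, S4, S2

Derivation:
Start: S0
  read 'b': S0 --b--> S2
  read 'a': S2 --a--> S2
  read 'b': S2 --b--> S1
  read 'a': S1 --a--> S4
  read 'a': S4 --a--> S2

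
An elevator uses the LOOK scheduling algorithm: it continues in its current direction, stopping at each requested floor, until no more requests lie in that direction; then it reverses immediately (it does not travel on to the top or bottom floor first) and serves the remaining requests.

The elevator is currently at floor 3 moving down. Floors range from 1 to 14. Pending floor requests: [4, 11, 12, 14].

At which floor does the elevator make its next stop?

Current floor: 3, direction: down
Requests above: [4, 11, 12, 14]
Requests below: []
Moving down but no requests below → reverse; nearest above is min([4, 11, 12, 14]) = 4

Answer: 4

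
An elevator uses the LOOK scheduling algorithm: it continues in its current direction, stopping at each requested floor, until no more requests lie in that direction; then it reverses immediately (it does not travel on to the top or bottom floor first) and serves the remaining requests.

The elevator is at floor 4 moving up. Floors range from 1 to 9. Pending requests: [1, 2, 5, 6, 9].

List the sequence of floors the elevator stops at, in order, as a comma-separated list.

Current: 4, moving UP
Serve above first (ascending): [5, 6, 9]
Then reverse, serve below (descending): [2, 1]

Answer: 5, 6, 9, 2, 1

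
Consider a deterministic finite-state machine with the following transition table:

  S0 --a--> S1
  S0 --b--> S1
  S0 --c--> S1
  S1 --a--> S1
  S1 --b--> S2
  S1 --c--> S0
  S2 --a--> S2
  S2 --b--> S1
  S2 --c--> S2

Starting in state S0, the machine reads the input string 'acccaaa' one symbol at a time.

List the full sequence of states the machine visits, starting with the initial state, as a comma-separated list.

Answer: S0, S1, S0, S1, S0, S1, S1, S1

Derivation:
Start: S0
  read 'a': S0 --a--> S1
  read 'c': S1 --c--> S0
  read 'c': S0 --c--> S1
  read 'c': S1 --c--> S0
  read 'a': S0 --a--> S1
  read 'a': S1 --a--> S1
  read 'a': S1 --a--> S1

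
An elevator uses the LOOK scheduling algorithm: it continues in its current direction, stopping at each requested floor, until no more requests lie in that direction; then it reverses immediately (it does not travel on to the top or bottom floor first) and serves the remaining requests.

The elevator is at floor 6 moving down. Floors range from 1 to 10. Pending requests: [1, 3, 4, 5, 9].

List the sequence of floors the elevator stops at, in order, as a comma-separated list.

Current: 6, moving DOWN
Serve below first (descending): [5, 4, 3, 1]
Then reverse, serve above (ascending): [9]

Answer: 5, 4, 3, 1, 9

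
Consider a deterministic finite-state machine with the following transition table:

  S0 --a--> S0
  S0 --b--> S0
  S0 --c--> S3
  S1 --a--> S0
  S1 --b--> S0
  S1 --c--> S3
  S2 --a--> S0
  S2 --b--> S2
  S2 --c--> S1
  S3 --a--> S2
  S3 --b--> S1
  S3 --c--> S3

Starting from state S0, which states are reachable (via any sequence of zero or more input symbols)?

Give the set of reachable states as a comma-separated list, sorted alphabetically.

BFS from S0:
  visit S0: S0--a-->S0 (seen), S0--b-->S0 (seen), S0--c-->S3 (new)
  visit S3: S3--a-->S2 (new), S3--b-->S1 (new), S3--c-->S3 (seen)
  visit S2: S2--a-->S0 (seen), S2--b-->S2 (seen), S2--c-->S1 (seen)
  visit S1: S1--a-->S0 (seen), S1--b-->S0 (seen), S1--c-->S3 (seen)

Answer: S0, S1, S2, S3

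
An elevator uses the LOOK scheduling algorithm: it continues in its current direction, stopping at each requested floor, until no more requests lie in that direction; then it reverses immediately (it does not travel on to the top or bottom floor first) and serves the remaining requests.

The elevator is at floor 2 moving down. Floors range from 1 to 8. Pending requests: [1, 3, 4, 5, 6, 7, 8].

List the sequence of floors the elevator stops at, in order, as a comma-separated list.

Answer: 1, 3, 4, 5, 6, 7, 8

Derivation:
Current: 2, moving DOWN
Serve below first (descending): [1]
Then reverse, serve above (ascending): [3, 4, 5, 6, 7, 8]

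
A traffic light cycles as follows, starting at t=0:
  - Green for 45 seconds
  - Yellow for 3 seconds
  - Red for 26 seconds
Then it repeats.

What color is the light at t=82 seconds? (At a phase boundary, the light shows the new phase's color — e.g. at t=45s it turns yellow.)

Answer: green

Derivation:
Cycle length = 45 + 3 + 26 = 74s
t = 82, phase_t = 82 mod 74 = 8
8 < 45 (green end) → GREEN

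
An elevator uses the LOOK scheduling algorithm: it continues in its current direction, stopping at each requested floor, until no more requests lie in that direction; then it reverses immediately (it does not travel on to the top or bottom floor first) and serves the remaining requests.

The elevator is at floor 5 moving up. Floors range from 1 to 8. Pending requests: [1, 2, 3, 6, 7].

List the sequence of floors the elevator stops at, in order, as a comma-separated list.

Current: 5, moving UP
Serve above first (ascending): [6, 7]
Then reverse, serve below (descending): [3, 2, 1]

Answer: 6, 7, 3, 2, 1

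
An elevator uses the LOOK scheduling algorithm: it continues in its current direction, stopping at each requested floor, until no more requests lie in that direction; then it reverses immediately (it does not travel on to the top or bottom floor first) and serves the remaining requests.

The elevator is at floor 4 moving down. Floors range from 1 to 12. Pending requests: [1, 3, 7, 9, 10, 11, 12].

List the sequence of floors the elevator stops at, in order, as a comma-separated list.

Current: 4, moving DOWN
Serve below first (descending): [3, 1]
Then reverse, serve above (ascending): [7, 9, 10, 11, 12]

Answer: 3, 1, 7, 9, 10, 11, 12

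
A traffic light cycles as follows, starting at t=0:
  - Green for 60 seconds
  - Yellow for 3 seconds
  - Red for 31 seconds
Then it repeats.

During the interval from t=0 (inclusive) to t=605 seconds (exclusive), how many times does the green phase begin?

Cycle = 60+3+31 = 94s
green phase starts at t = k*94 + 0 for k=0,1,2,...
Need k*94+0 < 605 → k < 6.436
k ∈ {0, ..., 6} → 7 starts

Answer: 7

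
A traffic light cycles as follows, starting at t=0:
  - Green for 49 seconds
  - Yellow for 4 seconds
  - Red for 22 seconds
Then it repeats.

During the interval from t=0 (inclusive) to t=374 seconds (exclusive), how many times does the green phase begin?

Cycle = 49+4+22 = 75s
green phase starts at t = k*75 + 0 for k=0,1,2,...
Need k*75+0 < 374 → k < 4.987
k ∈ {0, ..., 4} → 5 starts

Answer: 5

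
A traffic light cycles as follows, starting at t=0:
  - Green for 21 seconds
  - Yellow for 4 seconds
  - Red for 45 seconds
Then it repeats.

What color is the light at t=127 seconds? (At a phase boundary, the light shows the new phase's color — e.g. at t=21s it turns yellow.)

Answer: red

Derivation:
Cycle length = 21 + 4 + 45 = 70s
t = 127, phase_t = 127 mod 70 = 57
57 >= 25 → RED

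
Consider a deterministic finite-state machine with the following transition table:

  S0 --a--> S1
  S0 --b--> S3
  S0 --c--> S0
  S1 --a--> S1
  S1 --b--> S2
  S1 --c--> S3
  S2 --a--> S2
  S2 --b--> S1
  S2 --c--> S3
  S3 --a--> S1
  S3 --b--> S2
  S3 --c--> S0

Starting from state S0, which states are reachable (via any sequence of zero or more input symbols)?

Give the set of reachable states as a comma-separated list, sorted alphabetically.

BFS from S0:
  visit S0: S0--a-->S1 (new), S0--b-->S3 (new), S0--c-->S0 (seen)
  visit S1: S1--a-->S1 (seen), S1--b-->S2 (new), S1--c-->S3 (seen)
  visit S3: S3--a-->S1 (seen), S3--b-->S2 (seen), S3--c-->S0 (seen)
  visit S2: S2--a-->S2 (seen), S2--b-->S1 (seen), S2--c-->S3 (seen)

Answer: S0, S1, S2, S3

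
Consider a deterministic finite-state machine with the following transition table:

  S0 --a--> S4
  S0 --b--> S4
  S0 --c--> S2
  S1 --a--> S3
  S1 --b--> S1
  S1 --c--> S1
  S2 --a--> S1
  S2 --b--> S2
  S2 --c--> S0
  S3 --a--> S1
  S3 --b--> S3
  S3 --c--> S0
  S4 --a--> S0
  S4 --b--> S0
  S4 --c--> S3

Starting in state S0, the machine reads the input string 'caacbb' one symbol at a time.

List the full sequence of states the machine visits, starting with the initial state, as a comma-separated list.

Start: S0
  read 'c': S0 --c--> S2
  read 'a': S2 --a--> S1
  read 'a': S1 --a--> S3
  read 'c': S3 --c--> S0
  read 'b': S0 --b--> S4
  read 'b': S4 --b--> S0

Answer: S0, S2, S1, S3, S0, S4, S0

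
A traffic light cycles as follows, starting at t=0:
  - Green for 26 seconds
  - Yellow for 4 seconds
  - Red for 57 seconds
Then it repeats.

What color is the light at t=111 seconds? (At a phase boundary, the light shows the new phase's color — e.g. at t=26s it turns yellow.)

Answer: green

Derivation:
Cycle length = 26 + 4 + 57 = 87s
t = 111, phase_t = 111 mod 87 = 24
24 < 26 (green end) → GREEN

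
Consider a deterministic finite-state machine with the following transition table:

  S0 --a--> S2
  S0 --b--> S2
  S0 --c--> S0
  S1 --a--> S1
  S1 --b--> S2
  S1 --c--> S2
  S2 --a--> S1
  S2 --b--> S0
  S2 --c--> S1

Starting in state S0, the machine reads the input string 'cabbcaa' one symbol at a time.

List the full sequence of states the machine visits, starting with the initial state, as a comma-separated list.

Start: S0
  read 'c': S0 --c--> S0
  read 'a': S0 --a--> S2
  read 'b': S2 --b--> S0
  read 'b': S0 --b--> S2
  read 'c': S2 --c--> S1
  read 'a': S1 --a--> S1
  read 'a': S1 --a--> S1

Answer: S0, S0, S2, S0, S2, S1, S1, S1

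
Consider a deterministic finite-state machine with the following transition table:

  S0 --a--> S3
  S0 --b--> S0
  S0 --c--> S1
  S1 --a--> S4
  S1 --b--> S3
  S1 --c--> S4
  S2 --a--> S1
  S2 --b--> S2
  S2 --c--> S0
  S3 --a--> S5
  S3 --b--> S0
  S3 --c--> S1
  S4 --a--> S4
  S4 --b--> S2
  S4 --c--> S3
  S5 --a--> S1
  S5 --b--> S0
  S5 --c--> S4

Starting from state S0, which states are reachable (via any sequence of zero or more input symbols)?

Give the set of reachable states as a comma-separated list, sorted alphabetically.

BFS from S0:
  visit S0: S0--a-->S3 (new), S0--b-->S0 (seen), S0--c-->S1 (new)
  visit S3: S3--a-->S5 (new), S3--b-->S0 (seen), S3--c-->S1 (seen)
  visit S1: S1--a-->S4 (new), S1--b-->S3 (seen), S1--c-->S4 (seen)
  visit S5: S5--a-->S1 (seen), S5--b-->S0 (seen), S5--c-->S4 (seen)
  visit S4: S4--a-->S4 (seen), S4--b-->S2 (new), S4--c-->S3 (seen)
  visit S2: S2--a-->S1 (seen), S2--b-->S2 (seen), S2--c-->S0 (seen)

Answer: S0, S1, S2, S3, S4, S5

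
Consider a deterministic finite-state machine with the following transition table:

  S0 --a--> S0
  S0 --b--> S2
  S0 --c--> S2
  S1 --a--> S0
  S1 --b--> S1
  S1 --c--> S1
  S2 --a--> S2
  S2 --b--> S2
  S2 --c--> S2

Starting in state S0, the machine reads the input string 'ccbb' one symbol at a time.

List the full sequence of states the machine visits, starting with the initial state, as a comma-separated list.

Start: S0
  read 'c': S0 --c--> S2
  read 'c': S2 --c--> S2
  read 'b': S2 --b--> S2
  read 'b': S2 --b--> S2

Answer: S0, S2, S2, S2, S2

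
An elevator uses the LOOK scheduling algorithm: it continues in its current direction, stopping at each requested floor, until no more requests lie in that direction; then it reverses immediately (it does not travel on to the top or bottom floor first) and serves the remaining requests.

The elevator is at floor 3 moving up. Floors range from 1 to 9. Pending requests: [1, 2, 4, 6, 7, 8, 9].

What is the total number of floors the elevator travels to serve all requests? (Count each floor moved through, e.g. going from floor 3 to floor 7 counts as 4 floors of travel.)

Start at floor 3 moving up, LOOK stop order: [4, 6, 7, 8, 9, 2, 1]
  3 → 4: |4-3| = 1, total = 1
  4 → 6: |6-4| = 2, total = 3
  6 → 7: |7-6| = 1, total = 4
  7 → 8: |8-7| = 1, total = 5
  8 → 9: |9-8| = 1, total = 6
  9 → 2: |2-9| = 7, total = 13
  2 → 1: |1-2| = 1, total = 14

Answer: 14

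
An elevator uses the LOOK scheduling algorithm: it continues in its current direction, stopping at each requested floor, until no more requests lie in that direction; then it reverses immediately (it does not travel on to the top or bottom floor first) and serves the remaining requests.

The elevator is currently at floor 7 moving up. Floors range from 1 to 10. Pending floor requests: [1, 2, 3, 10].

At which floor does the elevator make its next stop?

Current floor: 7, direction: up
Requests above: [10]
Requests below: [1, 2, 3]
Moving up and requests lie above → nearest above is min([10]) = 10

Answer: 10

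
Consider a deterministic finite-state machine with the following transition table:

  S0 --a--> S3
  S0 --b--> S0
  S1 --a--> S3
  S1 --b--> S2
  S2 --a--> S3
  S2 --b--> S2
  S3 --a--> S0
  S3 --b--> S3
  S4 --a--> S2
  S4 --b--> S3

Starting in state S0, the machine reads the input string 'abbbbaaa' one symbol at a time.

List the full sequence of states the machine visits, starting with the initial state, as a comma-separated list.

Start: S0
  read 'a': S0 --a--> S3
  read 'b': S3 --b--> S3
  read 'b': S3 --b--> S3
  read 'b': S3 --b--> S3
  read 'b': S3 --b--> S3
  read 'a': S3 --a--> S0
  read 'a': S0 --a--> S3
  read 'a': S3 --a--> S0

Answer: S0, S3, S3, S3, S3, S3, S0, S3, S0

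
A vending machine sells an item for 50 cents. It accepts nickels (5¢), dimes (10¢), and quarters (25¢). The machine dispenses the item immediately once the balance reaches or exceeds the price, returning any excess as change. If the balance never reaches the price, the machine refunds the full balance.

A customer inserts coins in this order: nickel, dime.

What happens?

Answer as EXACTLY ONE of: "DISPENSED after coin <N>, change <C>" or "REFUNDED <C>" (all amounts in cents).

Answer: REFUNDED 15

Derivation:
Price: 50¢
Coin 1 (nickel, 5¢): balance = 5¢
Coin 2 (dime, 10¢): balance = 15¢
All coins inserted, balance 15¢ < price 50¢ → REFUND 15¢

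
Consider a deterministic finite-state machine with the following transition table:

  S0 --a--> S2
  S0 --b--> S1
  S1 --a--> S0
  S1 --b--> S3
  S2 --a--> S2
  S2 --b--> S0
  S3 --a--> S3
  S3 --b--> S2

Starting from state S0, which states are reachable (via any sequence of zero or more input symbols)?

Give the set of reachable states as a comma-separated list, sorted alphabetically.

BFS from S0:
  visit S0: S0--a-->S2 (new), S0--b-->S1 (new)
  visit S2: S2--a-->S2 (seen), S2--b-->S0 (seen)
  visit S1: S1--a-->S0 (seen), S1--b-->S3 (new)
  visit S3: S3--a-->S3 (seen), S3--b-->S2 (seen)

Answer: S0, S1, S2, S3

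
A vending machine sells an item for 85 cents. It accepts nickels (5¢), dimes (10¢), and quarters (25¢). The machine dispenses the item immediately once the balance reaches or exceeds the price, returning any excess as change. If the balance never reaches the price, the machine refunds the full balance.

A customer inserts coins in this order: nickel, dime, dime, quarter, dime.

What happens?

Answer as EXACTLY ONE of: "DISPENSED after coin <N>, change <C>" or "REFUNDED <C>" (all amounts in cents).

Answer: REFUNDED 60

Derivation:
Price: 85¢
Coin 1 (nickel, 5¢): balance = 5¢
Coin 2 (dime, 10¢): balance = 15¢
Coin 3 (dime, 10¢): balance = 25¢
Coin 4 (quarter, 25¢): balance = 50¢
Coin 5 (dime, 10¢): balance = 60¢
All coins inserted, balance 60¢ < price 85¢ → REFUND 60¢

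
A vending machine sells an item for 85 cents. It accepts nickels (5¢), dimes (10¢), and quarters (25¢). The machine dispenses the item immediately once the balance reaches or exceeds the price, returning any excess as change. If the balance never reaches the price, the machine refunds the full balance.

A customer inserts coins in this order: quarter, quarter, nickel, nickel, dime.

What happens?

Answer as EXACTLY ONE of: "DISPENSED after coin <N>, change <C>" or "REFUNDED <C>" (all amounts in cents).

Price: 85¢
Coin 1 (quarter, 25¢): balance = 25¢
Coin 2 (quarter, 25¢): balance = 50¢
Coin 3 (nickel, 5¢): balance = 55¢
Coin 4 (nickel, 5¢): balance = 60¢
Coin 5 (dime, 10¢): balance = 70¢
All coins inserted, balance 70¢ < price 85¢ → REFUND 70¢

Answer: REFUNDED 70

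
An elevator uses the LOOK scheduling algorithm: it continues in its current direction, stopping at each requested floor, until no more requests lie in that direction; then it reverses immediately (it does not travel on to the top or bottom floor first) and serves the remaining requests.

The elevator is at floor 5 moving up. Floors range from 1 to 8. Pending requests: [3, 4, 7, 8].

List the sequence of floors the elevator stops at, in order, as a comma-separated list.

Current: 5, moving UP
Serve above first (ascending): [7, 8]
Then reverse, serve below (descending): [4, 3]

Answer: 7, 8, 4, 3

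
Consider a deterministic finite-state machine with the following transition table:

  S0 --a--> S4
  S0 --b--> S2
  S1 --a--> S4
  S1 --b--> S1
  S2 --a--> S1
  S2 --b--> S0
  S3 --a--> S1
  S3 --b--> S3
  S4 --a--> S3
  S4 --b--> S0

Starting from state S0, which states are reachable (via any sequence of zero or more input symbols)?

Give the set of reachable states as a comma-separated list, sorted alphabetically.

Answer: S0, S1, S2, S3, S4

Derivation:
BFS from S0:
  visit S0: S0--a-->S4 (new), S0--b-->S2 (new)
  visit S4: S4--a-->S3 (new), S4--b-->S0 (seen)
  visit S2: S2--a-->S1 (new), S2--b-->S0 (seen)
  visit S3: S3--a-->S1 (seen), S3--b-->S3 (seen)
  visit S1: S1--a-->S4 (seen), S1--b-->S1 (seen)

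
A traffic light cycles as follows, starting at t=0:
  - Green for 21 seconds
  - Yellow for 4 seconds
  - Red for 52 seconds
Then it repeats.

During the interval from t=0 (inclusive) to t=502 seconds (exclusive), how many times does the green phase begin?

Cycle = 21+4+52 = 77s
green phase starts at t = k*77 + 0 for k=0,1,2,...
Need k*77+0 < 502 → k < 6.519
k ∈ {0, ..., 6} → 7 starts

Answer: 7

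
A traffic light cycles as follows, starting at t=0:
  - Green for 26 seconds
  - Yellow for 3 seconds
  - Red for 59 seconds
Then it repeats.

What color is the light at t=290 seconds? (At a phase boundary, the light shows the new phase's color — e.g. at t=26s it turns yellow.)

Answer: yellow

Derivation:
Cycle length = 26 + 3 + 59 = 88s
t = 290, phase_t = 290 mod 88 = 26
26 <= 26 < 29 (yellow end) → YELLOW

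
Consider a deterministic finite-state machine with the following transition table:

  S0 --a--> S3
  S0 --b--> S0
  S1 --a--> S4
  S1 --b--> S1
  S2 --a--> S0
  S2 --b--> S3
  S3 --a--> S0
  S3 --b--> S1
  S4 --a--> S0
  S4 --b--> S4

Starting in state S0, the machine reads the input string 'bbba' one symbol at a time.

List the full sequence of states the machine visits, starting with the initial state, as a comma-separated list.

Start: S0
  read 'b': S0 --b--> S0
  read 'b': S0 --b--> S0
  read 'b': S0 --b--> S0
  read 'a': S0 --a--> S3

Answer: S0, S0, S0, S0, S3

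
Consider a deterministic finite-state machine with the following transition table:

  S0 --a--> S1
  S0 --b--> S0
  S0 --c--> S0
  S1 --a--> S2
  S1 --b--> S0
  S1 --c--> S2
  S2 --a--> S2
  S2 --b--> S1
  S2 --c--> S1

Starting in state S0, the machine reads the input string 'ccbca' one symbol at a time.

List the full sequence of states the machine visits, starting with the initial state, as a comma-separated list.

Start: S0
  read 'c': S0 --c--> S0
  read 'c': S0 --c--> S0
  read 'b': S0 --b--> S0
  read 'c': S0 --c--> S0
  read 'a': S0 --a--> S1

Answer: S0, S0, S0, S0, S0, S1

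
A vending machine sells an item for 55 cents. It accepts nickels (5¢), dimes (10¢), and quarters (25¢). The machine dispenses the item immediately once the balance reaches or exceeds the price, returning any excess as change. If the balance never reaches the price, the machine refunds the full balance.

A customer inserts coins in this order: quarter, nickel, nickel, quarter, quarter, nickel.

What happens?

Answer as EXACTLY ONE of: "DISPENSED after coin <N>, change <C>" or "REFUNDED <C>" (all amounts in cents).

Price: 55¢
Coin 1 (quarter, 25¢): balance = 25¢
Coin 2 (nickel, 5¢): balance = 30¢
Coin 3 (nickel, 5¢): balance = 35¢
Coin 4 (quarter, 25¢): balance = 60¢
  → balance >= price → DISPENSE, change = 60 - 55 = 5¢

Answer: DISPENSED after coin 4, change 5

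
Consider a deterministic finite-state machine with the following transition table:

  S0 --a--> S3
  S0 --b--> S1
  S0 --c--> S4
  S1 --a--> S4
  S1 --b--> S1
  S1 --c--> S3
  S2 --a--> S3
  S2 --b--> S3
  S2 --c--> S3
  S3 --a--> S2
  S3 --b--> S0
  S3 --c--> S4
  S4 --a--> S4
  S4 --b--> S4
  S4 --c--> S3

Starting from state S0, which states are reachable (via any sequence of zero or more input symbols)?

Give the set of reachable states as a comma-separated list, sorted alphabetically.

BFS from S0:
  visit S0: S0--a-->S3 (new), S0--b-->S1 (new), S0--c-->S4 (new)
  visit S3: S3--a-->S2 (new), S3--b-->S0 (seen), S3--c-->S4 (seen)
  visit S1: S1--a-->S4 (seen), S1--b-->S1 (seen), S1--c-->S3 (seen)
  visit S4: S4--a-->S4 (seen), S4--b-->S4 (seen), S4--c-->S3 (seen)
  visit S2: S2--a-->S3 (seen), S2--b-->S3 (seen), S2--c-->S3 (seen)

Answer: S0, S1, S2, S3, S4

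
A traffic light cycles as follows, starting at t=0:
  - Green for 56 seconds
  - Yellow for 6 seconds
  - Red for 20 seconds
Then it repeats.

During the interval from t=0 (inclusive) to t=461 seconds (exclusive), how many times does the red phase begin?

Answer: 5

Derivation:
Cycle = 56+6+20 = 82s
red phase starts at t = k*82 + 62 for k=0,1,2,...
Need k*82+62 < 461 → k < 4.866
k ∈ {0, ..., 4} → 5 starts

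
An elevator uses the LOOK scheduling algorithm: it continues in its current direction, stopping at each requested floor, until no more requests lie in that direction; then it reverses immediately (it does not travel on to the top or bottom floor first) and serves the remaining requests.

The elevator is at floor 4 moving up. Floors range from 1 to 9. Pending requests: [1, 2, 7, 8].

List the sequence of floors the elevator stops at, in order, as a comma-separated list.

Answer: 7, 8, 2, 1

Derivation:
Current: 4, moving UP
Serve above first (ascending): [7, 8]
Then reverse, serve below (descending): [2, 1]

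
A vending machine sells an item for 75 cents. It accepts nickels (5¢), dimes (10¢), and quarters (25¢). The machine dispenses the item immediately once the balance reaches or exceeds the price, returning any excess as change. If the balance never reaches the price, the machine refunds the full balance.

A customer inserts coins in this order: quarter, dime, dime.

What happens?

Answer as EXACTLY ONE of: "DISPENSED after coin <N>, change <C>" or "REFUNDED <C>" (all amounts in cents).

Price: 75¢
Coin 1 (quarter, 25¢): balance = 25¢
Coin 2 (dime, 10¢): balance = 35¢
Coin 3 (dime, 10¢): balance = 45¢
All coins inserted, balance 45¢ < price 75¢ → REFUND 45¢

Answer: REFUNDED 45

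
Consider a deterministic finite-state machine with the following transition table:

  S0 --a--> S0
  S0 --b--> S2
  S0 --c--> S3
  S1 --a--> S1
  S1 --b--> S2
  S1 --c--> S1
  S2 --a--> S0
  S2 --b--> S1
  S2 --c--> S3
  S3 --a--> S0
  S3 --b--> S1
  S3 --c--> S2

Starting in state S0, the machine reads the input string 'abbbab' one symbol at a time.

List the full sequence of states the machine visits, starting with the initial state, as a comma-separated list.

Answer: S0, S0, S2, S1, S2, S0, S2

Derivation:
Start: S0
  read 'a': S0 --a--> S0
  read 'b': S0 --b--> S2
  read 'b': S2 --b--> S1
  read 'b': S1 --b--> S2
  read 'a': S2 --a--> S0
  read 'b': S0 --b--> S2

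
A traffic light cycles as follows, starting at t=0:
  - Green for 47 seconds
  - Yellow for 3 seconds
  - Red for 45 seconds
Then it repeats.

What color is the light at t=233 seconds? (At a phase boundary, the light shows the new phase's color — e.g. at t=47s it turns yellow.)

Answer: green

Derivation:
Cycle length = 47 + 3 + 45 = 95s
t = 233, phase_t = 233 mod 95 = 43
43 < 47 (green end) → GREEN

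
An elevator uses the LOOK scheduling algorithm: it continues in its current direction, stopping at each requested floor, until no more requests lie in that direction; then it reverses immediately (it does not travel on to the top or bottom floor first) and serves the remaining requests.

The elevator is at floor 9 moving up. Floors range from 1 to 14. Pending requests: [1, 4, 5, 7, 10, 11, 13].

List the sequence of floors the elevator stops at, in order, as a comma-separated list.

Answer: 10, 11, 13, 7, 5, 4, 1

Derivation:
Current: 9, moving UP
Serve above first (ascending): [10, 11, 13]
Then reverse, serve below (descending): [7, 5, 4, 1]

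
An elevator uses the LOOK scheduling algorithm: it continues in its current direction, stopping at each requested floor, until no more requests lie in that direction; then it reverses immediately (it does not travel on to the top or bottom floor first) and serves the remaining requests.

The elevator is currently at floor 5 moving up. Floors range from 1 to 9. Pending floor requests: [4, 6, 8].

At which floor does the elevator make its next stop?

Current floor: 5, direction: up
Requests above: [6, 8]
Requests below: [4]
Moving up and requests lie above → nearest above is min([6, 8]) = 6

Answer: 6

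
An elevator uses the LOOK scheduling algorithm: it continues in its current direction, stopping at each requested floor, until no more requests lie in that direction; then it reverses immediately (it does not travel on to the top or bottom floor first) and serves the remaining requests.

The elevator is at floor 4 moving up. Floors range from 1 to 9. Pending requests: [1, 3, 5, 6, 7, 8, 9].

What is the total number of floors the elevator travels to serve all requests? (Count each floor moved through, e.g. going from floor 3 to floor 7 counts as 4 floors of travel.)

Start at floor 4 moving up, LOOK stop order: [5, 6, 7, 8, 9, 3, 1]
  4 → 5: |5-4| = 1, total = 1
  5 → 6: |6-5| = 1, total = 2
  6 → 7: |7-6| = 1, total = 3
  7 → 8: |8-7| = 1, total = 4
  8 → 9: |9-8| = 1, total = 5
  9 → 3: |3-9| = 6, total = 11
  3 → 1: |1-3| = 2, total = 13

Answer: 13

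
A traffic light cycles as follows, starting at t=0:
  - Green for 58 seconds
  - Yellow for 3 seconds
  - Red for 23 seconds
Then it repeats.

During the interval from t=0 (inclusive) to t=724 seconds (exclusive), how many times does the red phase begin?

Cycle = 58+3+23 = 84s
red phase starts at t = k*84 + 61 for k=0,1,2,...
Need k*84+61 < 724 → k < 7.893
k ∈ {0, ..., 7} → 8 starts

Answer: 8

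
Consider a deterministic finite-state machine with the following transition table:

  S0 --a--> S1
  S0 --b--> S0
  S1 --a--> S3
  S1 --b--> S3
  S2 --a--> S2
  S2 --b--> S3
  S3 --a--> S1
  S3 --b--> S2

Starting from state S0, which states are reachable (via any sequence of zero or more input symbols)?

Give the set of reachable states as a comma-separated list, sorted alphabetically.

BFS from S0:
  visit S0: S0--a-->S1 (new), S0--b-->S0 (seen)
  visit S1: S1--a-->S3 (new), S1--b-->S3 (seen)
  visit S3: S3--a-->S1 (seen), S3--b-->S2 (new)
  visit S2: S2--a-->S2 (seen), S2--b-->S3 (seen)

Answer: S0, S1, S2, S3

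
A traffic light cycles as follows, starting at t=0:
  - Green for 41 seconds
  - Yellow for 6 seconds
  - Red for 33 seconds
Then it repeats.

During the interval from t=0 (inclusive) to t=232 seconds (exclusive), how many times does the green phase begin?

Answer: 3

Derivation:
Cycle = 41+6+33 = 80s
green phase starts at t = k*80 + 0 for k=0,1,2,...
Need k*80+0 < 232 → k < 2.900
k ∈ {0, ..., 2} → 3 starts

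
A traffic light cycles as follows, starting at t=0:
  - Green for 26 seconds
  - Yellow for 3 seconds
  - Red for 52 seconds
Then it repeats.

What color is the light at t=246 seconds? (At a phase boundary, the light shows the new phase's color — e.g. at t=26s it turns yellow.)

Cycle length = 26 + 3 + 52 = 81s
t = 246, phase_t = 246 mod 81 = 3
3 < 26 (green end) → GREEN

Answer: green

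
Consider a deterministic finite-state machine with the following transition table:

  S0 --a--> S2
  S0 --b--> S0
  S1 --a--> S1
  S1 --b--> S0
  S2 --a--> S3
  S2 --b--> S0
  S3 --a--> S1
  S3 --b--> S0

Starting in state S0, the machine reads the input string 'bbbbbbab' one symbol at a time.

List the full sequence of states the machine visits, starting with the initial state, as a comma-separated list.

Start: S0
  read 'b': S0 --b--> S0
  read 'b': S0 --b--> S0
  read 'b': S0 --b--> S0
  read 'b': S0 --b--> S0
  read 'b': S0 --b--> S0
  read 'b': S0 --b--> S0
  read 'a': S0 --a--> S2
  read 'b': S2 --b--> S0

Answer: S0, S0, S0, S0, S0, S0, S0, S2, S0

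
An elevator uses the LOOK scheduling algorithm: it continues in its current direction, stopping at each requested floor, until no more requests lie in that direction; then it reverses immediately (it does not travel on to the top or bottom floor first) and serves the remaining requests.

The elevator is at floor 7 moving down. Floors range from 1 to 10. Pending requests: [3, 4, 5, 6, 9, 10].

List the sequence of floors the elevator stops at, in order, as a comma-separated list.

Answer: 6, 5, 4, 3, 9, 10

Derivation:
Current: 7, moving DOWN
Serve below first (descending): [6, 5, 4, 3]
Then reverse, serve above (ascending): [9, 10]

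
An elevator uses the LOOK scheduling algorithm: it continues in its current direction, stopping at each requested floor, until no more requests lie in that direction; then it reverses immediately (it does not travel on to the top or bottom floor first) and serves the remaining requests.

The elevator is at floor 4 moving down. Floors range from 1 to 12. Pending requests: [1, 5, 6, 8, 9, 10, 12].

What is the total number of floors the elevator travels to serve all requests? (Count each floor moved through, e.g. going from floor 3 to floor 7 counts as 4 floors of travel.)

Start at floor 4 moving down, LOOK stop order: [1, 5, 6, 8, 9, 10, 12]
  4 → 1: |1-4| = 3, total = 3
  1 → 5: |5-1| = 4, total = 7
  5 → 6: |6-5| = 1, total = 8
  6 → 8: |8-6| = 2, total = 10
  8 → 9: |9-8| = 1, total = 11
  9 → 10: |10-9| = 1, total = 12
  10 → 12: |12-10| = 2, total = 14

Answer: 14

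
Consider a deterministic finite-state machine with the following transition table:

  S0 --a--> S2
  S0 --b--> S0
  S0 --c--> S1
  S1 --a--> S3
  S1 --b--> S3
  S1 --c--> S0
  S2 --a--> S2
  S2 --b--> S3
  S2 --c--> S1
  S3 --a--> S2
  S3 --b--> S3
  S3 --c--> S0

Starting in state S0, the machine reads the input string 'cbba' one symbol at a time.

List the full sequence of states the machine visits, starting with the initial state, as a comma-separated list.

Answer: S0, S1, S3, S3, S2

Derivation:
Start: S0
  read 'c': S0 --c--> S1
  read 'b': S1 --b--> S3
  read 'b': S3 --b--> S3
  read 'a': S3 --a--> S2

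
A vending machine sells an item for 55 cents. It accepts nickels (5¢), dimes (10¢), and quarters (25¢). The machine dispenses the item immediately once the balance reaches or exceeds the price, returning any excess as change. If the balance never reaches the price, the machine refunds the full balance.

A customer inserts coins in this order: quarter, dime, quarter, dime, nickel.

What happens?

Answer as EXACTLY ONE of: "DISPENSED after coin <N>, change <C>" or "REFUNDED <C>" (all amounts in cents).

Answer: DISPENSED after coin 3, change 5

Derivation:
Price: 55¢
Coin 1 (quarter, 25¢): balance = 25¢
Coin 2 (dime, 10¢): balance = 35¢
Coin 3 (quarter, 25¢): balance = 60¢
  → balance >= price → DISPENSE, change = 60 - 55 = 5¢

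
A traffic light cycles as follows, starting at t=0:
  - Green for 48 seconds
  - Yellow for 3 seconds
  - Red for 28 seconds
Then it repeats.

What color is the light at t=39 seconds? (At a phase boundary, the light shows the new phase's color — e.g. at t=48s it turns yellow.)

Answer: green

Derivation:
Cycle length = 48 + 3 + 28 = 79s
t = 39, phase_t = 39 mod 79 = 39
39 < 48 (green end) → GREEN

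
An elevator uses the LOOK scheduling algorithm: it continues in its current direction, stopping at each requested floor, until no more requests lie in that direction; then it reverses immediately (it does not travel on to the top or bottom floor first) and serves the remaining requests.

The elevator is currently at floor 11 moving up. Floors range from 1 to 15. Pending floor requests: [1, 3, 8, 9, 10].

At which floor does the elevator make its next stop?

Current floor: 11, direction: up
Requests above: []
Requests below: [1, 3, 8, 9, 10]
Moving up but no requests above → reverse; nearest below is max([1, 3, 8, 9, 10]) = 10

Answer: 10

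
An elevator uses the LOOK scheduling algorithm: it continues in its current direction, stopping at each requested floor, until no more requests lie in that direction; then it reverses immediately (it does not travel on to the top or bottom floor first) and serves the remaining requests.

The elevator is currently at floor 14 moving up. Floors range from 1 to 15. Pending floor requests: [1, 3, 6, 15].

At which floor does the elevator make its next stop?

Current floor: 14, direction: up
Requests above: [15]
Requests below: [1, 3, 6]
Moving up and requests lie above → nearest above is min([15]) = 15

Answer: 15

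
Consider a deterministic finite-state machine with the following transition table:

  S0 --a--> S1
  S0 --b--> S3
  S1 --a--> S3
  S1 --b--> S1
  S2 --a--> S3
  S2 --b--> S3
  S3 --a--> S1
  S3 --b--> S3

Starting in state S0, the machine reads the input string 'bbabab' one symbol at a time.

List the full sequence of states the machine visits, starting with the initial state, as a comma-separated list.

Answer: S0, S3, S3, S1, S1, S3, S3

Derivation:
Start: S0
  read 'b': S0 --b--> S3
  read 'b': S3 --b--> S3
  read 'a': S3 --a--> S1
  read 'b': S1 --b--> S1
  read 'a': S1 --a--> S3
  read 'b': S3 --b--> S3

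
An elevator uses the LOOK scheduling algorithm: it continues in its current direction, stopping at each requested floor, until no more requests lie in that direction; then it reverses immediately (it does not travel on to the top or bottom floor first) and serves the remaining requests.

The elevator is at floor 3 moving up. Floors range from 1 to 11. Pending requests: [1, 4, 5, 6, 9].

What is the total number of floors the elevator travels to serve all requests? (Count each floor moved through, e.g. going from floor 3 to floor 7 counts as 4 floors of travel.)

Answer: 14

Derivation:
Start at floor 3 moving up, LOOK stop order: [4, 5, 6, 9, 1]
  3 → 4: |4-3| = 1, total = 1
  4 → 5: |5-4| = 1, total = 2
  5 → 6: |6-5| = 1, total = 3
  6 → 9: |9-6| = 3, total = 6
  9 → 1: |1-9| = 8, total = 14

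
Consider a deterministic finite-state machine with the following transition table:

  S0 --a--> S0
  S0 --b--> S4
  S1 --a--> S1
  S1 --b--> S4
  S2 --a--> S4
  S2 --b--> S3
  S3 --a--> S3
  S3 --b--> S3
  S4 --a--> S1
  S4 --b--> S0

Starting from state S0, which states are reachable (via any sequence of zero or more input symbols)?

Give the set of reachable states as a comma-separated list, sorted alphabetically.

BFS from S0:
  visit S0: S0--a-->S0 (seen), S0--b-->S4 (new)
  visit S4: S4--a-->S1 (new), S4--b-->S0 (seen)
  visit S1: S1--a-->S1 (seen), S1--b-->S4 (seen)

Answer: S0, S1, S4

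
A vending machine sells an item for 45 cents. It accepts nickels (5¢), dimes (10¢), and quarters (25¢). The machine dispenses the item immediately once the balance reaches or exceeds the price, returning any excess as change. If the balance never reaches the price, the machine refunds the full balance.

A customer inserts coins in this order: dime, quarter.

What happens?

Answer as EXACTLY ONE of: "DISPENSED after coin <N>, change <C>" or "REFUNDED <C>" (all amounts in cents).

Price: 45¢
Coin 1 (dime, 10¢): balance = 10¢
Coin 2 (quarter, 25¢): balance = 35¢
All coins inserted, balance 35¢ < price 45¢ → REFUND 35¢

Answer: REFUNDED 35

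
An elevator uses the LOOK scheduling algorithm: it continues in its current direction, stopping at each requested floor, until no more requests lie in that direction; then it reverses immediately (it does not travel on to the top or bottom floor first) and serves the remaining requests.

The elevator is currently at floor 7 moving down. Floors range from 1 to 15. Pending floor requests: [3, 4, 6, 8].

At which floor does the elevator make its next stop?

Current floor: 7, direction: down
Requests above: [8]
Requests below: [3, 4, 6]
Moving down and requests lie below → nearest below is max([3, 4, 6]) = 6

Answer: 6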